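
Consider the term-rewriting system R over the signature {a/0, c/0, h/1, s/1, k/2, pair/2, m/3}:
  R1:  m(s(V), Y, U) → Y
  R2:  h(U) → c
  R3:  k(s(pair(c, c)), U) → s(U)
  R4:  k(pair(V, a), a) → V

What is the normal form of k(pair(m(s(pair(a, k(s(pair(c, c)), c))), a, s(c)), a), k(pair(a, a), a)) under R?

a

1. k(pair(m(s(pair(a, k(s(pair(c, c)), c))), a, s(c)), a), k(pair(a, a), a))  →  k(pair(a, a), k(pair(a, a), a))   [R1 at 1.1]
2. k(pair(a, a), k(pair(a, a), a))  →  k(pair(a, a), a)   [R4 at 2]
3. k(pair(a, a), a)  →  a   [R4 at ε]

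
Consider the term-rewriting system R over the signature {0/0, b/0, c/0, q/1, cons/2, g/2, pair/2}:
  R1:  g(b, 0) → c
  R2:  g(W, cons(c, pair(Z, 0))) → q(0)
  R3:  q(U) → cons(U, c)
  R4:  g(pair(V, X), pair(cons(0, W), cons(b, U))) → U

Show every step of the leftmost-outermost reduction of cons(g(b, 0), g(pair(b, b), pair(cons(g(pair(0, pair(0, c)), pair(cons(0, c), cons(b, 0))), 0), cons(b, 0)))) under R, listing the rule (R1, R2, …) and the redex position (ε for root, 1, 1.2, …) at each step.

cons(c, 0)

1. cons(g(b, 0), g(pair(b, b), pair(cons(g(pair(0, pair(0, c)), pair(cons(0, c), cons(b, 0))), 0), cons(b, 0))))  →  cons(c, g(pair(b, b), pair(cons(g(pair(0, pair(0, c)), pair(cons(0, c), cons(b, 0))), 0), cons(b, 0))))   [R1 at 1]
2. cons(c, g(pair(b, b), pair(cons(g(pair(0, pair(0, c)), pair(cons(0, c), cons(b, 0))), 0), cons(b, 0))))  →  cons(c, g(pair(b, b), pair(cons(0, 0), cons(b, 0))))   [R4 at 2.2.1.1]
3. cons(c, g(pair(b, b), pair(cons(0, 0), cons(b, 0))))  →  cons(c, 0)   [R4 at 2]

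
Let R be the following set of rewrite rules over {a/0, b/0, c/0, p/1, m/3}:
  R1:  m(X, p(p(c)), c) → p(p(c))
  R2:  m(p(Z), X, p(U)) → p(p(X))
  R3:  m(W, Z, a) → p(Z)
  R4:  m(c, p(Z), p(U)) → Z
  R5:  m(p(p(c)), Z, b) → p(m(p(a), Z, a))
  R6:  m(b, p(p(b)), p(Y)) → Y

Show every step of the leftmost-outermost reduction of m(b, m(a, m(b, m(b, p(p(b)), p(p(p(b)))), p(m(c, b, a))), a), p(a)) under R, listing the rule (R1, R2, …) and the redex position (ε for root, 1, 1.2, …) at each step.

1. m(b, m(a, m(b, m(b, p(p(b)), p(p(p(b)))), p(m(c, b, a))), a), p(a))  →  m(b, p(m(b, m(b, p(p(b)), p(p(p(b)))), p(m(c, b, a)))), p(a))   [R3 at 2]
2. m(b, p(m(b, m(b, p(p(b)), p(p(p(b)))), p(m(c, b, a)))), p(a))  →  m(b, p(m(b, p(p(b)), p(m(c, b, a)))), p(a))   [R6 at 2.1.2]
3. m(b, p(m(b, p(p(b)), p(m(c, b, a)))), p(a))  →  m(b, p(m(c, b, a)), p(a))   [R6 at 2.1]
4. m(b, p(m(c, b, a)), p(a))  →  m(b, p(p(b)), p(a))   [R3 at 2.1]
5. m(b, p(p(b)), p(a))  →  a   [R6 at ε]

a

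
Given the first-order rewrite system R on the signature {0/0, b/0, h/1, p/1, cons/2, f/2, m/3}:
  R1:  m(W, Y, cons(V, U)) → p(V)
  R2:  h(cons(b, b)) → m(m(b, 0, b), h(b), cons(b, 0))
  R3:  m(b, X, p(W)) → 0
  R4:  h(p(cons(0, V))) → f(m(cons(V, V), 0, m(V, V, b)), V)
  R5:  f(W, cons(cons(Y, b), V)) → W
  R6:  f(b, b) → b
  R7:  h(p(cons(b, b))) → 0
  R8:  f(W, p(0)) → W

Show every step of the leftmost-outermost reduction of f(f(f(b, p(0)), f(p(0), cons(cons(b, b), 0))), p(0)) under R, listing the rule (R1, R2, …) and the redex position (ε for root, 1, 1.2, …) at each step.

1. f(f(f(b, p(0)), f(p(0), cons(cons(b, b), 0))), p(0))  →  f(f(b, p(0)), f(p(0), cons(cons(b, b), 0)))   [R8 at ε]
2. f(f(b, p(0)), f(p(0), cons(cons(b, b), 0)))  →  f(b, f(p(0), cons(cons(b, b), 0)))   [R8 at 1]
3. f(b, f(p(0), cons(cons(b, b), 0)))  →  f(b, p(0))   [R5 at 2]
4. f(b, p(0))  →  b   [R8 at ε]

b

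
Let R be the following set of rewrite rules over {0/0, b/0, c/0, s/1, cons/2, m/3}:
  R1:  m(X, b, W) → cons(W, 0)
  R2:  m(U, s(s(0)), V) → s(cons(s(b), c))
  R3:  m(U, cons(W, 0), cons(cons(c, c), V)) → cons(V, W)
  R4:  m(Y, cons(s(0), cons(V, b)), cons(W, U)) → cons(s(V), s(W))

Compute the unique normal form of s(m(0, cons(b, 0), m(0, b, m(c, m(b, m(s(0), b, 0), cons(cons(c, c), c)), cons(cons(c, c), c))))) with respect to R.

s(cons(0, b))

1. s(m(0, cons(b, 0), m(0, b, m(c, m(b, m(s(0), b, 0), cons(cons(c, c), c)), cons(cons(c, c), c)))))  →  s(m(0, cons(b, 0), cons(m(c, m(b, m(s(0), b, 0), cons(cons(c, c), c)), cons(cons(c, c), c)), 0)))   [R1 at 1.3]
2. s(m(0, cons(b, 0), cons(m(c, m(b, m(s(0), b, 0), cons(cons(c, c), c)), cons(cons(c, c), c)), 0)))  →  s(m(0, cons(b, 0), cons(m(c, m(b, cons(0, 0), cons(cons(c, c), c)), cons(cons(c, c), c)), 0)))   [R1 at 1.3.1.2.2]
3. s(m(0, cons(b, 0), cons(m(c, m(b, cons(0, 0), cons(cons(c, c), c)), cons(cons(c, c), c)), 0)))  →  s(m(0, cons(b, 0), cons(m(c, cons(c, 0), cons(cons(c, c), c)), 0)))   [R3 at 1.3.1.2]
4. s(m(0, cons(b, 0), cons(m(c, cons(c, 0), cons(cons(c, c), c)), 0)))  →  s(m(0, cons(b, 0), cons(cons(c, c), 0)))   [R3 at 1.3.1]
5. s(m(0, cons(b, 0), cons(cons(c, c), 0)))  →  s(cons(0, b))   [R3 at 1]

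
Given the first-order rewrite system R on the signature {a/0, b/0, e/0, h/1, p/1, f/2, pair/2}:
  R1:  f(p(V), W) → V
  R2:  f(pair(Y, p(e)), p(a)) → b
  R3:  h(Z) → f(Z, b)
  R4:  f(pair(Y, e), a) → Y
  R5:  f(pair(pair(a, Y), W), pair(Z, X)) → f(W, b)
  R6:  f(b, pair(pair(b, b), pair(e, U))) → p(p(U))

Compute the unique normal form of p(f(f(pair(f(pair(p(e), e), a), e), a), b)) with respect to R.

p(e)

1. p(f(f(pair(f(pair(p(e), e), a), e), a), b))  →  p(f(f(pair(p(e), e), a), b))   [R4 at 1.1]
2. p(f(f(pair(p(e), e), a), b))  →  p(f(p(e), b))   [R4 at 1.1]
3. p(f(p(e), b))  →  p(e)   [R1 at 1]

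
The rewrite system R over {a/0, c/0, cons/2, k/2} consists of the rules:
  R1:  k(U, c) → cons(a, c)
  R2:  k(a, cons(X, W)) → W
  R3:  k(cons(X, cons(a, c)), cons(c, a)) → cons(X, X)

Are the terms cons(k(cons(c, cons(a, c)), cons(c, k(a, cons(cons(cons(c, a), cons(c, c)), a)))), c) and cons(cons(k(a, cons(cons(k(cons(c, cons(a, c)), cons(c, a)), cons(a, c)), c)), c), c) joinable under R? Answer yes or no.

yes — NF(t₁) = cons(cons(c, c), c), NF(t₂) = cons(cons(c, c), c)

Reduce t₁ = cons(k(cons(c, cons(a, c)), cons(c, k(a, cons(cons(cons(c, a), cons(c, c)), a)))), c):
1. cons(k(cons(c, cons(a, c)), cons(c, k(a, cons(cons(cons(c, a), cons(c, c)), a)))), c)  →  cons(k(cons(c, cons(a, c)), cons(c, a)), c)   [R2 at 1.2.2]
2. cons(k(cons(c, cons(a, c)), cons(c, a)), c)  →  cons(cons(c, c), c)   [R3 at 1]

Reduce t₂ = cons(cons(k(a, cons(cons(k(cons(c, cons(a, c)), cons(c, a)), cons(a, c)), c)), c), c):
1. cons(cons(k(a, cons(cons(k(cons(c, cons(a, c)), cons(c, a)), cons(a, c)), c)), c), c)  →  cons(cons(c, c), c)   [R2 at 1.1]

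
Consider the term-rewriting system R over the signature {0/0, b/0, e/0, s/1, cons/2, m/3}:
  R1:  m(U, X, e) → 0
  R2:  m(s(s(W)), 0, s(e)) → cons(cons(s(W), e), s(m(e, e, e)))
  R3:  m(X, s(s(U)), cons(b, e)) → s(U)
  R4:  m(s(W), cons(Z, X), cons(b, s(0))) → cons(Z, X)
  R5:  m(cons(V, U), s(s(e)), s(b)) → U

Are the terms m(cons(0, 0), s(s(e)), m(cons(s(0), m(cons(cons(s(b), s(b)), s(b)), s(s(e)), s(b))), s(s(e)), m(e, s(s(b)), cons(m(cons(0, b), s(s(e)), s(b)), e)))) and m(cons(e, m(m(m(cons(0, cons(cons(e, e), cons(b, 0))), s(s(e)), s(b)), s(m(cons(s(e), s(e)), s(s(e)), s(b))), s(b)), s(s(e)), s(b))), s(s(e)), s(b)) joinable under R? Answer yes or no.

yes — NF(t₁) = 0, NF(t₂) = 0

Reduce t₁ = m(cons(0, 0), s(s(e)), m(cons(s(0), m(cons(cons(s(b), s(b)), s(b)), s(s(e)), s(b))), s(s(e)), m(e, s(s(b)), cons(m(cons(0, b), s(s(e)), s(b)), e)))):
1. m(cons(0, 0), s(s(e)), m(cons(s(0), m(cons(cons(s(b), s(b)), s(b)), s(s(e)), s(b))), s(s(e)), m(e, s(s(b)), cons(m(cons(0, b), s(s(e)), s(b)), e))))  →  m(cons(0, 0), s(s(e)), m(cons(s(0), s(b)), s(s(e)), m(e, s(s(b)), cons(m(cons(0, b), s(s(e)), s(b)), e))))   [R5 at 3.1.2]
2. m(cons(0, 0), s(s(e)), m(cons(s(0), s(b)), s(s(e)), m(e, s(s(b)), cons(m(cons(0, b), s(s(e)), s(b)), e))))  →  m(cons(0, 0), s(s(e)), m(cons(s(0), s(b)), s(s(e)), m(e, s(s(b)), cons(b, e))))   [R5 at 3.3.3.1]
3. m(cons(0, 0), s(s(e)), m(cons(s(0), s(b)), s(s(e)), m(e, s(s(b)), cons(b, e))))  →  m(cons(0, 0), s(s(e)), m(cons(s(0), s(b)), s(s(e)), s(b)))   [R3 at 3.3]
4. m(cons(0, 0), s(s(e)), m(cons(s(0), s(b)), s(s(e)), s(b)))  →  m(cons(0, 0), s(s(e)), s(b))   [R5 at 3]
5. m(cons(0, 0), s(s(e)), s(b))  →  0   [R5 at ε]

Reduce t₂ = m(cons(e, m(m(m(cons(0, cons(cons(e, e), cons(b, 0))), s(s(e)), s(b)), s(m(cons(s(e), s(e)), s(s(e)), s(b))), s(b)), s(s(e)), s(b))), s(s(e)), s(b)):
1. m(cons(e, m(m(m(cons(0, cons(cons(e, e), cons(b, 0))), s(s(e)), s(b)), s(m(cons(s(e), s(e)), s(s(e)), s(b))), s(b)), s(s(e)), s(b))), s(s(e)), s(b))  →  m(m(m(cons(0, cons(cons(e, e), cons(b, 0))), s(s(e)), s(b)), s(m(cons(s(e), s(e)), s(s(e)), s(b))), s(b)), s(s(e)), s(b))   [R5 at ε]
2. m(m(m(cons(0, cons(cons(e, e), cons(b, 0))), s(s(e)), s(b)), s(m(cons(s(e), s(e)), s(s(e)), s(b))), s(b)), s(s(e)), s(b))  →  m(m(cons(cons(e, e), cons(b, 0)), s(m(cons(s(e), s(e)), s(s(e)), s(b))), s(b)), s(s(e)), s(b))   [R5 at 1.1]
3. m(m(cons(cons(e, e), cons(b, 0)), s(m(cons(s(e), s(e)), s(s(e)), s(b))), s(b)), s(s(e)), s(b))  →  m(m(cons(cons(e, e), cons(b, 0)), s(s(e)), s(b)), s(s(e)), s(b))   [R5 at 1.2.1]
4. m(m(cons(cons(e, e), cons(b, 0)), s(s(e)), s(b)), s(s(e)), s(b))  →  m(cons(b, 0), s(s(e)), s(b))   [R5 at 1]
5. m(cons(b, 0), s(s(e)), s(b))  →  0   [R5 at ε]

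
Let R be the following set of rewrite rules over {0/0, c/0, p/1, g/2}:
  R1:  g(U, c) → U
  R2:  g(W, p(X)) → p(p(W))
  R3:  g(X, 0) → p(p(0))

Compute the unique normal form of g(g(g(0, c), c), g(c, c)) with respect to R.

0

1. g(g(g(0, c), c), g(c, c))  →  g(g(0, c), g(c, c))   [R1 at 1]
2. g(g(0, c), g(c, c))  →  g(0, g(c, c))   [R1 at 1]
3. g(0, g(c, c))  →  g(0, c)   [R1 at 2]
4. g(0, c)  →  0   [R1 at ε]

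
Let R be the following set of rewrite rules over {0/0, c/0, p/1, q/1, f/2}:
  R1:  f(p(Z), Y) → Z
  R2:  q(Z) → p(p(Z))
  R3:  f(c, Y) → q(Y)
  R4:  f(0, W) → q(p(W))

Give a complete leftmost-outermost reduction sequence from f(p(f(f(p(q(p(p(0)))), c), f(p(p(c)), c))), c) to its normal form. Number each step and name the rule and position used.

p(p(p(0)))

1. f(p(f(f(p(q(p(p(0)))), c), f(p(p(c)), c))), c)  →  f(f(p(q(p(p(0)))), c), f(p(p(c)), c))   [R1 at ε]
2. f(f(p(q(p(p(0)))), c), f(p(p(c)), c))  →  f(q(p(p(0))), f(p(p(c)), c))   [R1 at 1]
3. f(q(p(p(0))), f(p(p(c)), c))  →  f(p(p(p(p(0)))), f(p(p(c)), c))   [R2 at 1]
4. f(p(p(p(p(0)))), f(p(p(c)), c))  →  p(p(p(0)))   [R1 at ε]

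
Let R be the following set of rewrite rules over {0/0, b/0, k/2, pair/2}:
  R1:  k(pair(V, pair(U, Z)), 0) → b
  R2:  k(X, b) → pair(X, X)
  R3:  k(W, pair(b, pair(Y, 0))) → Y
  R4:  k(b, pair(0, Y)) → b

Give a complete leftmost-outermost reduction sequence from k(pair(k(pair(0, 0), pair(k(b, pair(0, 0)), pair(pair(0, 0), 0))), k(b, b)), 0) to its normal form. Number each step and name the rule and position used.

b

1. k(pair(k(pair(0, 0), pair(k(b, pair(0, 0)), pair(pair(0, 0), 0))), k(b, b)), 0)  →  k(pair(k(pair(0, 0), pair(b, pair(pair(0, 0), 0))), k(b, b)), 0)   [R4 at 1.1.2.1]
2. k(pair(k(pair(0, 0), pair(b, pair(pair(0, 0), 0))), k(b, b)), 0)  →  k(pair(pair(0, 0), k(b, b)), 0)   [R3 at 1.1]
3. k(pair(pair(0, 0), k(b, b)), 0)  →  k(pair(pair(0, 0), pair(b, b)), 0)   [R2 at 1.2]
4. k(pair(pair(0, 0), pair(b, b)), 0)  →  b   [R1 at ε]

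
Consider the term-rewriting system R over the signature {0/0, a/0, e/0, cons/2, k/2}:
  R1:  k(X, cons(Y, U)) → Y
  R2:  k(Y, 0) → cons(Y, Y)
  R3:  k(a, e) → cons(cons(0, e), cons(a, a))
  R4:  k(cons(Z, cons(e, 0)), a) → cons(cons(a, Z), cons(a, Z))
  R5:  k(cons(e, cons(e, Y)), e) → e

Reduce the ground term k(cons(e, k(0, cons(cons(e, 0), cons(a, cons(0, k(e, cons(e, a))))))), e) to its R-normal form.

e

1. k(cons(e, k(0, cons(cons(e, 0), cons(a, cons(0, k(e, cons(e, a))))))), e)  →  k(cons(e, cons(e, 0)), e)   [R1 at 1.2]
2. k(cons(e, cons(e, 0)), e)  →  e   [R5 at ε]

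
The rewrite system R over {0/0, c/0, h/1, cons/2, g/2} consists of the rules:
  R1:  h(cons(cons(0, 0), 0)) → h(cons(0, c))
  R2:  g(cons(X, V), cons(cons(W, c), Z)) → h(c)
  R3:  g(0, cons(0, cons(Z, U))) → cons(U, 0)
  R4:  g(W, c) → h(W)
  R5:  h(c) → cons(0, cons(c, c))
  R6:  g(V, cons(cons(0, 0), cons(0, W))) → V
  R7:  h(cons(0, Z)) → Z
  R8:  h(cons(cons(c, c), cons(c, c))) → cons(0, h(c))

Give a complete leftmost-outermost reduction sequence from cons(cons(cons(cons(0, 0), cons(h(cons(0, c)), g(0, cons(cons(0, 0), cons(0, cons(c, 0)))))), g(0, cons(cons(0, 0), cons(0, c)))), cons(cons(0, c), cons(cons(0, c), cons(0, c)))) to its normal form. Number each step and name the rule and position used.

cons(cons(cons(cons(0, 0), cons(c, 0)), 0), cons(cons(0, c), cons(cons(0, c), cons(0, c))))

1. cons(cons(cons(cons(0, 0), cons(h(cons(0, c)), g(0, cons(cons(0, 0), cons(0, cons(c, 0)))))), g(0, cons(cons(0, 0), cons(0, c)))), cons(cons(0, c), cons(cons(0, c), cons(0, c))))  →  cons(cons(cons(cons(0, 0), cons(c, g(0, cons(cons(0, 0), cons(0, cons(c, 0)))))), g(0, cons(cons(0, 0), cons(0, c)))), cons(cons(0, c), cons(cons(0, c), cons(0, c))))   [R7 at 1.1.2.1]
2. cons(cons(cons(cons(0, 0), cons(c, g(0, cons(cons(0, 0), cons(0, cons(c, 0)))))), g(0, cons(cons(0, 0), cons(0, c)))), cons(cons(0, c), cons(cons(0, c), cons(0, c))))  →  cons(cons(cons(cons(0, 0), cons(c, 0)), g(0, cons(cons(0, 0), cons(0, c)))), cons(cons(0, c), cons(cons(0, c), cons(0, c))))   [R6 at 1.1.2.2]
3. cons(cons(cons(cons(0, 0), cons(c, 0)), g(0, cons(cons(0, 0), cons(0, c)))), cons(cons(0, c), cons(cons(0, c), cons(0, c))))  →  cons(cons(cons(cons(0, 0), cons(c, 0)), 0), cons(cons(0, c), cons(cons(0, c), cons(0, c))))   [R6 at 1.2]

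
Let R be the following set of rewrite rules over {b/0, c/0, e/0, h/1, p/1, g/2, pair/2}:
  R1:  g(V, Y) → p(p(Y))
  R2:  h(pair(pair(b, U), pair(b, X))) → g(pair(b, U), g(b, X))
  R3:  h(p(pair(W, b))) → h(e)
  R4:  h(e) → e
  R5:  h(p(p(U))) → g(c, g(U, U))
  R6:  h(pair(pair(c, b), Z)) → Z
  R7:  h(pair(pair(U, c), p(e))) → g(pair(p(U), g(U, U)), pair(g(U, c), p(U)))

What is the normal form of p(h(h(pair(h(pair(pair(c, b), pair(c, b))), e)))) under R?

p(e)

1. p(h(h(pair(h(pair(pair(c, b), pair(c, b))), e))))  →  p(h(h(pair(pair(c, b), e))))   [R6 at 1.1.1.1]
2. p(h(h(pair(pair(c, b), e))))  →  p(h(e))   [R6 at 1.1]
3. p(h(e))  →  p(e)   [R4 at 1]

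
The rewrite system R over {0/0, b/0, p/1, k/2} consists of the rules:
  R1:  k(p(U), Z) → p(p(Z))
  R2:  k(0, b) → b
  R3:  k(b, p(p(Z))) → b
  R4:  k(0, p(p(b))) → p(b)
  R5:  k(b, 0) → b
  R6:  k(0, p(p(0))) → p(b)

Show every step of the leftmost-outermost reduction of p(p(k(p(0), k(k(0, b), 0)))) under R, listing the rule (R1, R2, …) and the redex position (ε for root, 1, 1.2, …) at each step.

1. p(p(k(p(0), k(k(0, b), 0))))  →  p(p(p(p(k(k(0, b), 0)))))   [R1 at 1.1]
2. p(p(p(p(k(k(0, b), 0)))))  →  p(p(p(p(k(b, 0)))))   [R2 at 1.1.1.1.1]
3. p(p(p(p(k(b, 0)))))  →  p(p(p(p(b))))   [R5 at 1.1.1.1]

p(p(p(p(b))))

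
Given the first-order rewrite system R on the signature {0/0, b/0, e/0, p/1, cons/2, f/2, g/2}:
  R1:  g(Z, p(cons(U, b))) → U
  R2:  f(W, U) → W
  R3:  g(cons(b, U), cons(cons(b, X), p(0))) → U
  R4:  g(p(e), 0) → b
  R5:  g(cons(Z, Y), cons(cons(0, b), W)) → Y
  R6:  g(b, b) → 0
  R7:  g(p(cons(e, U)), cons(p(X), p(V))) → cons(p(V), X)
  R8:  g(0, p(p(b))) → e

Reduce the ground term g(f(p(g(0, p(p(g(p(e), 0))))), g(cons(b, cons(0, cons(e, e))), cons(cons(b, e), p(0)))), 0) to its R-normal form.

1. g(f(p(g(0, p(p(g(p(e), 0))))), g(cons(b, cons(0, cons(e, e))), cons(cons(b, e), p(0)))), 0)  →  g(p(g(0, p(p(g(p(e), 0))))), 0)   [R2 at 1]
2. g(p(g(0, p(p(g(p(e), 0))))), 0)  →  g(p(g(0, p(p(b)))), 0)   [R4 at 1.1.2.1.1]
3. g(p(g(0, p(p(b)))), 0)  →  g(p(e), 0)   [R8 at 1.1]
4. g(p(e), 0)  →  b   [R4 at ε]

b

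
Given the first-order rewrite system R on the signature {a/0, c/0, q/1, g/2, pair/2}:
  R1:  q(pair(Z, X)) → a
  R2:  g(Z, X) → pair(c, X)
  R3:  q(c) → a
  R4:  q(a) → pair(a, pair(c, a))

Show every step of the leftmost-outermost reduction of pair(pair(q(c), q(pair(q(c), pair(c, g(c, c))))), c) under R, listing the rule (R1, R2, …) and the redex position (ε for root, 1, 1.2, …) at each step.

1. pair(pair(q(c), q(pair(q(c), pair(c, g(c, c))))), c)  →  pair(pair(a, q(pair(q(c), pair(c, g(c, c))))), c)   [R3 at 1.1]
2. pair(pair(a, q(pair(q(c), pair(c, g(c, c))))), c)  →  pair(pair(a, a), c)   [R1 at 1.2]

pair(pair(a, a), c)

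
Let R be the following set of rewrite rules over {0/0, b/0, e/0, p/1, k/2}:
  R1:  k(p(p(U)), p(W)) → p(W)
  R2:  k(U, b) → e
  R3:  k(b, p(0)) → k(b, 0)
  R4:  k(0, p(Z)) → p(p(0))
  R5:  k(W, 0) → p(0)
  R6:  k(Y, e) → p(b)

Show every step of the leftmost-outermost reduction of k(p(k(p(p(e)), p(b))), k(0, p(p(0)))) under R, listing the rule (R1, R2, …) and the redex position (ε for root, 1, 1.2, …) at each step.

p(p(0))

1. k(p(k(p(p(e)), p(b))), k(0, p(p(0))))  →  k(p(p(b)), k(0, p(p(0))))   [R1 at 1.1]
2. k(p(p(b)), k(0, p(p(0))))  →  k(p(p(b)), p(p(0)))   [R4 at 2]
3. k(p(p(b)), p(p(0)))  →  p(p(0))   [R1 at ε]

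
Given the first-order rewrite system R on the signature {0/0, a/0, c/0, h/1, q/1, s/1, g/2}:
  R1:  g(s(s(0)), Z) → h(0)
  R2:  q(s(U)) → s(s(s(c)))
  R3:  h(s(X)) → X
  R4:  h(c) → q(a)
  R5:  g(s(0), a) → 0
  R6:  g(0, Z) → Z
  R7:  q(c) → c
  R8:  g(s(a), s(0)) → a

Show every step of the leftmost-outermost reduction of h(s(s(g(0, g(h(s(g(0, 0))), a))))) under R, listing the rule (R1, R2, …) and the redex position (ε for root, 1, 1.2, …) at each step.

1. h(s(s(g(0, g(h(s(g(0, 0))), a)))))  →  s(g(0, g(h(s(g(0, 0))), a)))   [R3 at ε]
2. s(g(0, g(h(s(g(0, 0))), a)))  →  s(g(h(s(g(0, 0))), a))   [R6 at 1]
3. s(g(h(s(g(0, 0))), a))  →  s(g(g(0, 0), a))   [R3 at 1.1]
4. s(g(g(0, 0), a))  →  s(g(0, a))   [R6 at 1.1]
5. s(g(0, a))  →  s(a)   [R6 at 1]

s(a)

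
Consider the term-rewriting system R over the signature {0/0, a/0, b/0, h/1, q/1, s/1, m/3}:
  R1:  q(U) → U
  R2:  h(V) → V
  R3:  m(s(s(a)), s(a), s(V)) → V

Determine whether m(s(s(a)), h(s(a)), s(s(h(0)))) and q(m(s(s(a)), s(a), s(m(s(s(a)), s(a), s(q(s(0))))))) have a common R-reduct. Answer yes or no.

Reduce t₁ = m(s(s(a)), h(s(a)), s(s(h(0)))):
1. m(s(s(a)), h(s(a)), s(s(h(0))))  →  m(s(s(a)), s(a), s(s(h(0))))   [R2 at 2]
2. m(s(s(a)), s(a), s(s(h(0))))  →  s(h(0))   [R3 at ε]
3. s(h(0))  →  s(0)   [R2 at 1]

Reduce t₂ = q(m(s(s(a)), s(a), s(m(s(s(a)), s(a), s(q(s(0))))))):
1. q(m(s(s(a)), s(a), s(m(s(s(a)), s(a), s(q(s(0)))))))  →  m(s(s(a)), s(a), s(m(s(s(a)), s(a), s(q(s(0))))))   [R1 at ε]
2. m(s(s(a)), s(a), s(m(s(s(a)), s(a), s(q(s(0))))))  →  m(s(s(a)), s(a), s(q(s(0))))   [R3 at ε]
3. m(s(s(a)), s(a), s(q(s(0))))  →  q(s(0))   [R3 at ε]
4. q(s(0))  →  s(0)   [R1 at ε]

yes — NF(t₁) = s(0), NF(t₂) = s(0)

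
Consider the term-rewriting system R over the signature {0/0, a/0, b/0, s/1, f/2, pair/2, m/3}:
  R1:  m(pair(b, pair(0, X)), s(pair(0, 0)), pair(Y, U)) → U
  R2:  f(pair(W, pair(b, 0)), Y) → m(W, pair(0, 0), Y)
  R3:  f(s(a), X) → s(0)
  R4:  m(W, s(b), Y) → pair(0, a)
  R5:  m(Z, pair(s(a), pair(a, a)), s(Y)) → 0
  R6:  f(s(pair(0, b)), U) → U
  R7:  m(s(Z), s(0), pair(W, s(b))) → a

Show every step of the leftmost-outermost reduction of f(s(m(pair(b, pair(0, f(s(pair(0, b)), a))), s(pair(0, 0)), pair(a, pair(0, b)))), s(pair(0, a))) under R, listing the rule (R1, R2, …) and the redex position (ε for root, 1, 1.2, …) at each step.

s(pair(0, a))

1. f(s(m(pair(b, pair(0, f(s(pair(0, b)), a))), s(pair(0, 0)), pair(a, pair(0, b)))), s(pair(0, a)))  →  f(s(pair(0, b)), s(pair(0, a)))   [R1 at 1.1]
2. f(s(pair(0, b)), s(pair(0, a)))  →  s(pair(0, a))   [R6 at ε]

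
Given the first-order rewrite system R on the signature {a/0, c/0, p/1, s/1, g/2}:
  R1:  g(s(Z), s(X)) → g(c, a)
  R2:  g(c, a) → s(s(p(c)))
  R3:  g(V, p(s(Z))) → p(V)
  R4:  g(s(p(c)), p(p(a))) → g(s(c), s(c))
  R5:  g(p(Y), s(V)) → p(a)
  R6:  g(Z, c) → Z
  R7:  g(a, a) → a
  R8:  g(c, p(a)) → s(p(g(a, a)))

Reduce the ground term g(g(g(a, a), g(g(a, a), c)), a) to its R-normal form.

a

1. g(g(g(a, a), g(g(a, a), c)), a)  →  g(g(a, g(g(a, a), c)), a)   [R7 at 1.1]
2. g(g(a, g(g(a, a), c)), a)  →  g(g(a, g(a, a)), a)   [R6 at 1.2]
3. g(g(a, g(a, a)), a)  →  g(g(a, a), a)   [R7 at 1.2]
4. g(g(a, a), a)  →  g(a, a)   [R7 at 1]
5. g(a, a)  →  a   [R7 at ε]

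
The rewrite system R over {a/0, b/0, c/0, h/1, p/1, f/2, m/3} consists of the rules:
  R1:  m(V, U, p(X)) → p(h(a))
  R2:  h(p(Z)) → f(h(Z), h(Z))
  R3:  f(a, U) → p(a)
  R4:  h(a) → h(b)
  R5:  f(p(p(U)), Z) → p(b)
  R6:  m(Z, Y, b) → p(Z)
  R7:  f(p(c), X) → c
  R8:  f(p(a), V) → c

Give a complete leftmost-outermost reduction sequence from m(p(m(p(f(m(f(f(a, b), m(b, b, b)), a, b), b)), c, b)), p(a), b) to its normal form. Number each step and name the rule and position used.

p(p(p(p(c))))

1. m(p(m(p(f(m(f(f(a, b), m(b, b, b)), a, b), b)), c, b)), p(a), b)  →  p(p(m(p(f(m(f(f(a, b), m(b, b, b)), a, b), b)), c, b)))   [R6 at ε]
2. p(p(m(p(f(m(f(f(a, b), m(b, b, b)), a, b), b)), c, b)))  →  p(p(p(p(f(m(f(f(a, b), m(b, b, b)), a, b), b)))))   [R6 at 1.1]
3. p(p(p(p(f(m(f(f(a, b), m(b, b, b)), a, b), b)))))  →  p(p(p(p(f(p(f(f(a, b), m(b, b, b))), b)))))   [R6 at 1.1.1.1.1]
4. p(p(p(p(f(p(f(f(a, b), m(b, b, b))), b)))))  →  p(p(p(p(f(p(f(p(a), m(b, b, b))), b)))))   [R3 at 1.1.1.1.1.1.1]
5. p(p(p(p(f(p(f(p(a), m(b, b, b))), b)))))  →  p(p(p(p(f(p(c), b)))))   [R8 at 1.1.1.1.1.1]
6. p(p(p(p(f(p(c), b)))))  →  p(p(p(p(c))))   [R7 at 1.1.1.1]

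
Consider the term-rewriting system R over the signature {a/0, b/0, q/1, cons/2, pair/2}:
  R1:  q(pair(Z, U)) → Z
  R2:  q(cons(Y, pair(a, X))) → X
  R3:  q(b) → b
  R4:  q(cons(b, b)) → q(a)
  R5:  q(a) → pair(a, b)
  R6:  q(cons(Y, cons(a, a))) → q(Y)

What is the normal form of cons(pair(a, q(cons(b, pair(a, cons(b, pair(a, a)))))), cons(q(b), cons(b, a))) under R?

1. cons(pair(a, q(cons(b, pair(a, cons(b, pair(a, a)))))), cons(q(b), cons(b, a)))  →  cons(pair(a, cons(b, pair(a, a))), cons(q(b), cons(b, a)))   [R2 at 1.2]
2. cons(pair(a, cons(b, pair(a, a))), cons(q(b), cons(b, a)))  →  cons(pair(a, cons(b, pair(a, a))), cons(b, cons(b, a)))   [R3 at 2.1]

cons(pair(a, cons(b, pair(a, a))), cons(b, cons(b, a)))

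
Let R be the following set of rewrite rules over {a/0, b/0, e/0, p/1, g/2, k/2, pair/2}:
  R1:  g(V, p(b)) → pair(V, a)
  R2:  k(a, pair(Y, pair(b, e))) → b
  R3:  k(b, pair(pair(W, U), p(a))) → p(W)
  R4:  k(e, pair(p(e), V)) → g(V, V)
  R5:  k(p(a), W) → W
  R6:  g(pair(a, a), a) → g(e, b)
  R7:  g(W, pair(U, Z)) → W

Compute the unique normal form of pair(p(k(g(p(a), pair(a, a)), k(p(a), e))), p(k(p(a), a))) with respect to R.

1. pair(p(k(g(p(a), pair(a, a)), k(p(a), e))), p(k(p(a), a)))  →  pair(p(k(p(a), k(p(a), e))), p(k(p(a), a)))   [R7 at 1.1.1]
2. pair(p(k(p(a), k(p(a), e))), p(k(p(a), a)))  →  pair(p(k(p(a), e)), p(k(p(a), a)))   [R5 at 1.1]
3. pair(p(k(p(a), e)), p(k(p(a), a)))  →  pair(p(e), p(k(p(a), a)))   [R5 at 1.1]
4. pair(p(e), p(k(p(a), a)))  →  pair(p(e), p(a))   [R5 at 2.1]

pair(p(e), p(a))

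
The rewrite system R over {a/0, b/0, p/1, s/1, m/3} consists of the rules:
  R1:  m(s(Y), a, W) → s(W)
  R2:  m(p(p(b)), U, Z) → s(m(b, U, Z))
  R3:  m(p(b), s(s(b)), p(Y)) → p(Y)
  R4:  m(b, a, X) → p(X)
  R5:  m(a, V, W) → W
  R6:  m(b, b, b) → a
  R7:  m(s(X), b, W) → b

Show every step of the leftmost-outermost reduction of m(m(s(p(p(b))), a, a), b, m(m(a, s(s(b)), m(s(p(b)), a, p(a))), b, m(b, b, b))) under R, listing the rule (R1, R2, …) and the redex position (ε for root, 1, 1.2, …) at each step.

1. m(m(s(p(p(b))), a, a), b, m(m(a, s(s(b)), m(s(p(b)), a, p(a))), b, m(b, b, b)))  →  m(s(a), b, m(m(a, s(s(b)), m(s(p(b)), a, p(a))), b, m(b, b, b)))   [R1 at 1]
2. m(s(a), b, m(m(a, s(s(b)), m(s(p(b)), a, p(a))), b, m(b, b, b)))  →  b   [R7 at ε]

b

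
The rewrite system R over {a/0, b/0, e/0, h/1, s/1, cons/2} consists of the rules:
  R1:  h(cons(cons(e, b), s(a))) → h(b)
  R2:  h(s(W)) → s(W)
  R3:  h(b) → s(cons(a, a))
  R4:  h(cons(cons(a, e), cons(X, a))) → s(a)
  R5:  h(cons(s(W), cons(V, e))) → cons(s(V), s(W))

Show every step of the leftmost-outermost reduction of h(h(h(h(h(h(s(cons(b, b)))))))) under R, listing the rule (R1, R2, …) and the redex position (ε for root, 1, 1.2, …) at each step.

1. h(h(h(h(h(h(s(cons(b, b))))))))  →  h(h(h(h(h(s(cons(b, b)))))))   [R2 at 1.1.1.1.1]
2. h(h(h(h(h(s(cons(b, b)))))))  →  h(h(h(h(s(cons(b, b))))))   [R2 at 1.1.1.1]
3. h(h(h(h(s(cons(b, b))))))  →  h(h(h(s(cons(b, b)))))   [R2 at 1.1.1]
4. h(h(h(s(cons(b, b)))))  →  h(h(s(cons(b, b))))   [R2 at 1.1]
5. h(h(s(cons(b, b))))  →  h(s(cons(b, b)))   [R2 at 1]
6. h(s(cons(b, b)))  →  s(cons(b, b))   [R2 at ε]

s(cons(b, b))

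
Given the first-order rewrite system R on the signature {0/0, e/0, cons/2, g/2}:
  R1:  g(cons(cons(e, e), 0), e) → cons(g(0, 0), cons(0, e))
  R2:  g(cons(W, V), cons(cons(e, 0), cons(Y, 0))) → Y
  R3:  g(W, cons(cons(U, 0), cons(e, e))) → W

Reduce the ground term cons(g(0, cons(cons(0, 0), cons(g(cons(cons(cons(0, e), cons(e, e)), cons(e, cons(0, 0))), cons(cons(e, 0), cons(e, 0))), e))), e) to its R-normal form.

1. cons(g(0, cons(cons(0, 0), cons(g(cons(cons(cons(0, e), cons(e, e)), cons(e, cons(0, 0))), cons(cons(e, 0), cons(e, 0))), e))), e)  →  cons(g(0, cons(cons(0, 0), cons(e, e))), e)   [R2 at 1.2.2.1]
2. cons(g(0, cons(cons(0, 0), cons(e, e))), e)  →  cons(0, e)   [R3 at 1]

cons(0, e)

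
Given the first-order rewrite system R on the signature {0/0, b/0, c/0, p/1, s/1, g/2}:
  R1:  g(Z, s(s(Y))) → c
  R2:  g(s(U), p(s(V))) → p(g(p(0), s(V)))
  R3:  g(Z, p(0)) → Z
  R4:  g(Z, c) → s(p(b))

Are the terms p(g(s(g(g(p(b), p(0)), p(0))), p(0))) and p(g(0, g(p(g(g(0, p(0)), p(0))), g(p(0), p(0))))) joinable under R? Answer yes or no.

Reduce t₁ = p(g(s(g(g(p(b), p(0)), p(0))), p(0))):
1. p(g(s(g(g(p(b), p(0)), p(0))), p(0)))  →  p(s(g(g(p(b), p(0)), p(0))))   [R3 at 1]
2. p(s(g(g(p(b), p(0)), p(0))))  →  p(s(g(p(b), p(0))))   [R3 at 1.1]
3. p(s(g(p(b), p(0))))  →  p(s(p(b)))   [R3 at 1.1]

Reduce t₂ = p(g(0, g(p(g(g(0, p(0)), p(0))), g(p(0), p(0))))):
1. p(g(0, g(p(g(g(0, p(0)), p(0))), g(p(0), p(0)))))  →  p(g(0, g(p(g(0, p(0))), g(p(0), p(0)))))   [R3 at 1.2.1.1]
2. p(g(0, g(p(g(0, p(0))), g(p(0), p(0)))))  →  p(g(0, g(p(0), g(p(0), p(0)))))   [R3 at 1.2.1.1]
3. p(g(0, g(p(0), g(p(0), p(0)))))  →  p(g(0, g(p(0), p(0))))   [R3 at 1.2.2]
4. p(g(0, g(p(0), p(0))))  →  p(g(0, p(0)))   [R3 at 1.2]
5. p(g(0, p(0)))  →  p(0)   [R3 at 1]

no — NF(t₁) = p(s(p(b))), NF(t₂) = p(0)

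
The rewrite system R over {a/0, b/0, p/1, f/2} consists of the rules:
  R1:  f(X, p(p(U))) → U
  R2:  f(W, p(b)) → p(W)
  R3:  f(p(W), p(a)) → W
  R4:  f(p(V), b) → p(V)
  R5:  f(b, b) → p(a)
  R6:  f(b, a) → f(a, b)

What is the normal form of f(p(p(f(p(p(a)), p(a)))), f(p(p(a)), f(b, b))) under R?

1. f(p(p(f(p(p(a)), p(a)))), f(p(p(a)), f(b, b)))  →  f(p(p(p(a))), f(p(p(a)), f(b, b)))   [R3 at 1.1.1]
2. f(p(p(p(a))), f(p(p(a)), f(b, b)))  →  f(p(p(p(a))), f(p(p(a)), p(a)))   [R5 at 2.2]
3. f(p(p(p(a))), f(p(p(a)), p(a)))  →  f(p(p(p(a))), p(a))   [R3 at 2]
4. f(p(p(p(a))), p(a))  →  p(p(a))   [R3 at ε]

p(p(a))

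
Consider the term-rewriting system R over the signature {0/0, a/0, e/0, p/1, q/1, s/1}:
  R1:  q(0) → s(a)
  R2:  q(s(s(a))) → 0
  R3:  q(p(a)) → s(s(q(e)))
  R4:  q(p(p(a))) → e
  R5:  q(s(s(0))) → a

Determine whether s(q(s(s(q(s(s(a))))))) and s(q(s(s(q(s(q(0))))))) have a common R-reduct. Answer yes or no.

Reduce t₁ = s(q(s(s(q(s(s(a))))))):
1. s(q(s(s(q(s(s(a)))))))  →  s(q(s(s(0))))   [R2 at 1.1.1.1]
2. s(q(s(s(0))))  →  s(a)   [R5 at 1]

Reduce t₂ = s(q(s(s(q(s(q(0))))))):
1. s(q(s(s(q(s(q(0)))))))  →  s(q(s(s(q(s(s(a)))))))   [R1 at 1.1.1.1.1.1]
2. s(q(s(s(q(s(s(a)))))))  →  s(q(s(s(0))))   [R2 at 1.1.1.1]
3. s(q(s(s(0))))  →  s(a)   [R5 at 1]

yes — NF(t₁) = s(a), NF(t₂) = s(a)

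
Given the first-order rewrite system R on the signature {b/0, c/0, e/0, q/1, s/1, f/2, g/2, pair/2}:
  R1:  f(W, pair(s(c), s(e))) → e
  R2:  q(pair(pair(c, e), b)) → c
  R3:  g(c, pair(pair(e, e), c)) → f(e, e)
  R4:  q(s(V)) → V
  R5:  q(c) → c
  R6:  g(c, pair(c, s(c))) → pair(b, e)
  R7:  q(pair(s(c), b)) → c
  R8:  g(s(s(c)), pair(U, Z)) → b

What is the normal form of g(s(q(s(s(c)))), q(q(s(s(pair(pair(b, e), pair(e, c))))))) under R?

1. g(s(q(s(s(c)))), q(q(s(s(pair(pair(b, e), pair(e, c)))))))  →  g(s(s(c)), q(q(s(s(pair(pair(b, e), pair(e, c)))))))   [R4 at 1.1]
2. g(s(s(c)), q(q(s(s(pair(pair(b, e), pair(e, c)))))))  →  g(s(s(c)), q(s(pair(pair(b, e), pair(e, c)))))   [R4 at 2.1]
3. g(s(s(c)), q(s(pair(pair(b, e), pair(e, c)))))  →  g(s(s(c)), pair(pair(b, e), pair(e, c)))   [R4 at 2]
4. g(s(s(c)), pair(pair(b, e), pair(e, c)))  →  b   [R8 at ε]

b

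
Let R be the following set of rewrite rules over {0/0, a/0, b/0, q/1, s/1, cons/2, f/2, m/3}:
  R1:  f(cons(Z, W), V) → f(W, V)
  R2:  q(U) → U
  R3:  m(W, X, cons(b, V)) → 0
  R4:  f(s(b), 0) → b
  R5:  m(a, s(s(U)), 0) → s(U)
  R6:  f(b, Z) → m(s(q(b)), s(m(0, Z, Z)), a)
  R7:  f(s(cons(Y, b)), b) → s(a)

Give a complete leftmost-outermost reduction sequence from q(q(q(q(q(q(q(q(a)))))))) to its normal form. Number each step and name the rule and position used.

a

1. q(q(q(q(q(q(q(q(a))))))))  →  q(q(q(q(q(q(q(a)))))))   [R2 at ε]
2. q(q(q(q(q(q(q(a)))))))  →  q(q(q(q(q(q(a))))))   [R2 at ε]
3. q(q(q(q(q(q(a))))))  →  q(q(q(q(q(a)))))   [R2 at ε]
4. q(q(q(q(q(a)))))  →  q(q(q(q(a))))   [R2 at ε]
5. q(q(q(q(a))))  →  q(q(q(a)))   [R2 at ε]
6. q(q(q(a)))  →  q(q(a))   [R2 at ε]
7. q(q(a))  →  q(a)   [R2 at ε]
8. q(a)  →  a   [R2 at ε]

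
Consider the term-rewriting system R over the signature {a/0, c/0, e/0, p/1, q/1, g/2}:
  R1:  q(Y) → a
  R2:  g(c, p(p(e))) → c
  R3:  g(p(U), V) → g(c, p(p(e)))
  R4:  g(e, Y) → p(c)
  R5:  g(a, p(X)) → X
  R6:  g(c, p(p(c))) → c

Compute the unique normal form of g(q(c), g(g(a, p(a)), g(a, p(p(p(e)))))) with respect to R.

1. g(q(c), g(g(a, p(a)), g(a, p(p(p(e))))))  →  g(a, g(g(a, p(a)), g(a, p(p(p(e))))))   [R1 at 1]
2. g(a, g(g(a, p(a)), g(a, p(p(p(e))))))  →  g(a, g(a, g(a, p(p(p(e))))))   [R5 at 2.1]
3. g(a, g(a, g(a, p(p(p(e))))))  →  g(a, g(a, p(p(e))))   [R5 at 2.2]
4. g(a, g(a, p(p(e))))  →  g(a, p(e))   [R5 at 2]
5. g(a, p(e))  →  e   [R5 at ε]

e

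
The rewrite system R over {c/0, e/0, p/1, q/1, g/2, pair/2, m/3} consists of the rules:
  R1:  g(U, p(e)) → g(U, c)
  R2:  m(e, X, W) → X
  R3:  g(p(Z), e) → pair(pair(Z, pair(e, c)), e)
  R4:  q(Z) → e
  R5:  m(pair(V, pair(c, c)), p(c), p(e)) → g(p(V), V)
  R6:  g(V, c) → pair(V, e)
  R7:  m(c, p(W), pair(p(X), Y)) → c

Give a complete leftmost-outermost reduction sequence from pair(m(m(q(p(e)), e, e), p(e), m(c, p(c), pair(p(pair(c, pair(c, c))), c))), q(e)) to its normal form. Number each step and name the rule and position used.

1. pair(m(m(q(p(e)), e, e), p(e), m(c, p(c), pair(p(pair(c, pair(c, c))), c))), q(e))  →  pair(m(m(e, e, e), p(e), m(c, p(c), pair(p(pair(c, pair(c, c))), c))), q(e))   [R4 at 1.1.1]
2. pair(m(m(e, e, e), p(e), m(c, p(c), pair(p(pair(c, pair(c, c))), c))), q(e))  →  pair(m(e, p(e), m(c, p(c), pair(p(pair(c, pair(c, c))), c))), q(e))   [R2 at 1.1]
3. pair(m(e, p(e), m(c, p(c), pair(p(pair(c, pair(c, c))), c))), q(e))  →  pair(p(e), q(e))   [R2 at 1]
4. pair(p(e), q(e))  →  pair(p(e), e)   [R4 at 2]

pair(p(e), e)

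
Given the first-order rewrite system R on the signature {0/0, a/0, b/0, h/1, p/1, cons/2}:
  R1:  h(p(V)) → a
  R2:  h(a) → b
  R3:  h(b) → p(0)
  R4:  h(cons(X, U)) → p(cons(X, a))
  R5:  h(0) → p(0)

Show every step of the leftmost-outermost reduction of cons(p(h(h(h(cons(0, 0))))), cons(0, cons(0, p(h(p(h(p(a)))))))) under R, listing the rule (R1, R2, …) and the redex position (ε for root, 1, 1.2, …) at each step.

cons(p(b), cons(0, cons(0, p(a))))

1. cons(p(h(h(h(cons(0, 0))))), cons(0, cons(0, p(h(p(h(p(a))))))))  →  cons(p(h(h(p(cons(0, a))))), cons(0, cons(0, p(h(p(h(p(a))))))))   [R4 at 1.1.1.1]
2. cons(p(h(h(p(cons(0, a))))), cons(0, cons(0, p(h(p(h(p(a))))))))  →  cons(p(h(a)), cons(0, cons(0, p(h(p(h(p(a))))))))   [R1 at 1.1.1]
3. cons(p(h(a)), cons(0, cons(0, p(h(p(h(p(a))))))))  →  cons(p(b), cons(0, cons(0, p(h(p(h(p(a))))))))   [R2 at 1.1]
4. cons(p(b), cons(0, cons(0, p(h(p(h(p(a))))))))  →  cons(p(b), cons(0, cons(0, p(a))))   [R1 at 2.2.2.1]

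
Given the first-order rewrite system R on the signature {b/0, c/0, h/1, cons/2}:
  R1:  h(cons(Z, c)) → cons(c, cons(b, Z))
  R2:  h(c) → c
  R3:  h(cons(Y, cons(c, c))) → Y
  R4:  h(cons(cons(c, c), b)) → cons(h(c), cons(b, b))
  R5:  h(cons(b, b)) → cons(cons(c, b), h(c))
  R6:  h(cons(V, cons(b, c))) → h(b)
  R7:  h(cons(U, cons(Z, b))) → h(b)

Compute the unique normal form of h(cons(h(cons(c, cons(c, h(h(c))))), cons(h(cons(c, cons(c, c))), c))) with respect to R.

c

1. h(cons(h(cons(c, cons(c, h(h(c))))), cons(h(cons(c, cons(c, c))), c)))  →  h(cons(h(cons(c, cons(c, h(c)))), cons(h(cons(c, cons(c, c))), c)))   [R2 at 1.1.1.2.2.1]
2. h(cons(h(cons(c, cons(c, h(c)))), cons(h(cons(c, cons(c, c))), c)))  →  h(cons(h(cons(c, cons(c, c))), cons(h(cons(c, cons(c, c))), c)))   [R2 at 1.1.1.2.2]
3. h(cons(h(cons(c, cons(c, c))), cons(h(cons(c, cons(c, c))), c)))  →  h(cons(c, cons(h(cons(c, cons(c, c))), c)))   [R3 at 1.1]
4. h(cons(c, cons(h(cons(c, cons(c, c))), c)))  →  h(cons(c, cons(c, c)))   [R3 at 1.2.1]
5. h(cons(c, cons(c, c)))  →  c   [R3 at ε]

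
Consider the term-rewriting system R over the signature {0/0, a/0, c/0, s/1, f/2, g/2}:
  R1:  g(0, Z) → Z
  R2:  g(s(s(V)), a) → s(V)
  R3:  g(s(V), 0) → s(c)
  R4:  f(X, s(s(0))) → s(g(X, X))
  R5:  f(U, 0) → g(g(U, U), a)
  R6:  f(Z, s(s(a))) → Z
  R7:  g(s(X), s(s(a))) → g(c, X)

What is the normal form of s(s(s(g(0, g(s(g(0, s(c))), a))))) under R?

s(s(s(s(c))))

1. s(s(s(g(0, g(s(g(0, s(c))), a)))))  →  s(s(s(g(s(g(0, s(c))), a))))   [R1 at 1.1.1]
2. s(s(s(g(s(g(0, s(c))), a))))  →  s(s(s(g(s(s(c)), a))))   [R1 at 1.1.1.1.1]
3. s(s(s(g(s(s(c)), a))))  →  s(s(s(s(c))))   [R2 at 1.1.1]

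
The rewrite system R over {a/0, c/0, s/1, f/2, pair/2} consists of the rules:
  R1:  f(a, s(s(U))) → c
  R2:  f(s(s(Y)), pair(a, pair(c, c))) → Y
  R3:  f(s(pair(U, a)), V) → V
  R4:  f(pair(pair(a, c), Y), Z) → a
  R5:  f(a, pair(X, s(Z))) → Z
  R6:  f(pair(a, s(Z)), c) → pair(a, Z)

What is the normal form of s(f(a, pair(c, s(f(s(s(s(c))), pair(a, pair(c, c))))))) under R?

1. s(f(a, pair(c, s(f(s(s(s(c))), pair(a, pair(c, c)))))))  →  s(f(s(s(s(c))), pair(a, pair(c, c))))   [R5 at 1]
2. s(f(s(s(s(c))), pair(a, pair(c, c))))  →  s(s(c))   [R2 at 1]

s(s(c))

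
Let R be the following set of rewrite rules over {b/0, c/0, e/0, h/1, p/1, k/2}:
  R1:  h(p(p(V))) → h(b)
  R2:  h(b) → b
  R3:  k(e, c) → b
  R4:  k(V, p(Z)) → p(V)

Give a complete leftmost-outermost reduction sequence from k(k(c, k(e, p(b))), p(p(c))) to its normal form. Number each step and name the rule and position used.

p(p(c))

1. k(k(c, k(e, p(b))), p(p(c)))  →  p(k(c, k(e, p(b))))   [R4 at ε]
2. p(k(c, k(e, p(b))))  →  p(k(c, p(e)))   [R4 at 1.2]
3. p(k(c, p(e)))  →  p(p(c))   [R4 at 1]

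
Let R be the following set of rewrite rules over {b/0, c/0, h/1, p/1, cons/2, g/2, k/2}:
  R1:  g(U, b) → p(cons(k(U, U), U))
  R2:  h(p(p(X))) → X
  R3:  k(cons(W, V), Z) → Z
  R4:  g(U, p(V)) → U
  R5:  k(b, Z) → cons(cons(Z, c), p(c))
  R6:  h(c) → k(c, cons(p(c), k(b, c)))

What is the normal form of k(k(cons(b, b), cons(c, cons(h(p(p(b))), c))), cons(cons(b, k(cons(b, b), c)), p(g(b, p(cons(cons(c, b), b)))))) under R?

1. k(k(cons(b, b), cons(c, cons(h(p(p(b))), c))), cons(cons(b, k(cons(b, b), c)), p(g(b, p(cons(cons(c, b), b))))))  →  k(cons(c, cons(h(p(p(b))), c)), cons(cons(b, k(cons(b, b), c)), p(g(b, p(cons(cons(c, b), b))))))   [R3 at 1]
2. k(cons(c, cons(h(p(p(b))), c)), cons(cons(b, k(cons(b, b), c)), p(g(b, p(cons(cons(c, b), b))))))  →  cons(cons(b, k(cons(b, b), c)), p(g(b, p(cons(cons(c, b), b)))))   [R3 at ε]
3. cons(cons(b, k(cons(b, b), c)), p(g(b, p(cons(cons(c, b), b)))))  →  cons(cons(b, c), p(g(b, p(cons(cons(c, b), b)))))   [R3 at 1.2]
4. cons(cons(b, c), p(g(b, p(cons(cons(c, b), b)))))  →  cons(cons(b, c), p(b))   [R4 at 2.1]

cons(cons(b, c), p(b))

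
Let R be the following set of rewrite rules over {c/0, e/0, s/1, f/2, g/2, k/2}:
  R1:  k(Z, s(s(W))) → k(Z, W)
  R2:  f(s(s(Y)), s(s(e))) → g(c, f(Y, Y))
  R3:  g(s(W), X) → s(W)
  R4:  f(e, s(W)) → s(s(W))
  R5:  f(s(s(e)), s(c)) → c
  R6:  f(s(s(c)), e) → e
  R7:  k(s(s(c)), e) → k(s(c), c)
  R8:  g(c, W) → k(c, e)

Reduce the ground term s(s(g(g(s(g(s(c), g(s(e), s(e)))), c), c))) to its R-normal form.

s(s(s(s(c))))

1. s(s(g(g(s(g(s(c), g(s(e), s(e)))), c), c)))  →  s(s(g(s(g(s(c), g(s(e), s(e)))), c)))   [R3 at 1.1.1]
2. s(s(g(s(g(s(c), g(s(e), s(e)))), c)))  →  s(s(s(g(s(c), g(s(e), s(e))))))   [R3 at 1.1]
3. s(s(s(g(s(c), g(s(e), s(e))))))  →  s(s(s(s(c))))   [R3 at 1.1.1]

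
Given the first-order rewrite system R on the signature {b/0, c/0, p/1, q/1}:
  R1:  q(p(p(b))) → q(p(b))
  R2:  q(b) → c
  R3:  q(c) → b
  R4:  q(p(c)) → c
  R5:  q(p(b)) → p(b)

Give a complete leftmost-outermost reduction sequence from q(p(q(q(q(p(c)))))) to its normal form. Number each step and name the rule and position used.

1. q(p(q(q(q(p(c))))))  →  q(p(q(q(c))))   [R4 at 1.1.1.1]
2. q(p(q(q(c))))  →  q(p(q(b)))   [R3 at 1.1.1]
3. q(p(q(b)))  →  q(p(c))   [R2 at 1.1]
4. q(p(c))  →  c   [R4 at ε]

c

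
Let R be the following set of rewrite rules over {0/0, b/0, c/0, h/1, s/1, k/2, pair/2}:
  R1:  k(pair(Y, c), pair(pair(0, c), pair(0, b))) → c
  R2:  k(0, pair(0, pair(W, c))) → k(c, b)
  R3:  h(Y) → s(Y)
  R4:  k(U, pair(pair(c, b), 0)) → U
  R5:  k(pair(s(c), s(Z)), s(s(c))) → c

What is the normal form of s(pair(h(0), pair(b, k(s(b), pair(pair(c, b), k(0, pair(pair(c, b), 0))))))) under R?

s(pair(s(0), pair(b, s(b))))

1. s(pair(h(0), pair(b, k(s(b), pair(pair(c, b), k(0, pair(pair(c, b), 0)))))))  →  s(pair(s(0), pair(b, k(s(b), pair(pair(c, b), k(0, pair(pair(c, b), 0)))))))   [R3 at 1.1]
2. s(pair(s(0), pair(b, k(s(b), pair(pair(c, b), k(0, pair(pair(c, b), 0)))))))  →  s(pair(s(0), pair(b, k(s(b), pair(pair(c, b), 0)))))   [R4 at 1.2.2.2.2]
3. s(pair(s(0), pair(b, k(s(b), pair(pair(c, b), 0)))))  →  s(pair(s(0), pair(b, s(b))))   [R4 at 1.2.2]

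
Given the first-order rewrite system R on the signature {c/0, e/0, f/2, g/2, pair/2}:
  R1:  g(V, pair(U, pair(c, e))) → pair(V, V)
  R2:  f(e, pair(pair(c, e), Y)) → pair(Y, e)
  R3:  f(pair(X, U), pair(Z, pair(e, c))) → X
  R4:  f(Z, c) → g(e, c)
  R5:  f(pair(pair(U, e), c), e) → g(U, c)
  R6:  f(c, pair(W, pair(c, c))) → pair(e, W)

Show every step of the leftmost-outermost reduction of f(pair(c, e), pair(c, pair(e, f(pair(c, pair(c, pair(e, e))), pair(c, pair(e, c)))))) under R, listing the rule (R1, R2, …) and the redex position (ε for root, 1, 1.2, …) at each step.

1. f(pair(c, e), pair(c, pair(e, f(pair(c, pair(c, pair(e, e))), pair(c, pair(e, c))))))  →  f(pair(c, e), pair(c, pair(e, c)))   [R3 at 2.2.2]
2. f(pair(c, e), pair(c, pair(e, c)))  →  c   [R3 at ε]

c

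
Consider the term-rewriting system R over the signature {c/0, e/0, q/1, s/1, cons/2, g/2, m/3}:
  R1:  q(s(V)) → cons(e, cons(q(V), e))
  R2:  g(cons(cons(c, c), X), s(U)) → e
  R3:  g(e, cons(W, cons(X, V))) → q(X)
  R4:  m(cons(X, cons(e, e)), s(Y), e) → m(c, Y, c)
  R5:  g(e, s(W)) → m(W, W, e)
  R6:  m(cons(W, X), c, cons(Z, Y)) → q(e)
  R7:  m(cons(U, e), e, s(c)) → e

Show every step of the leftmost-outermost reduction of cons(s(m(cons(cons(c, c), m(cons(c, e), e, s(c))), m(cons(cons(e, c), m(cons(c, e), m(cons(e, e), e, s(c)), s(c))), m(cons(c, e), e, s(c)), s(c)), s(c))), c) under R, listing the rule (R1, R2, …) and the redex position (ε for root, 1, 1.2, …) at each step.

cons(s(e), c)

1. cons(s(m(cons(cons(c, c), m(cons(c, e), e, s(c))), m(cons(cons(e, c), m(cons(c, e), m(cons(e, e), e, s(c)), s(c))), m(cons(c, e), e, s(c)), s(c)), s(c))), c)  →  cons(s(m(cons(cons(c, c), e), m(cons(cons(e, c), m(cons(c, e), m(cons(e, e), e, s(c)), s(c))), m(cons(c, e), e, s(c)), s(c)), s(c))), c)   [R7 at 1.1.1.2]
2. cons(s(m(cons(cons(c, c), e), m(cons(cons(e, c), m(cons(c, e), m(cons(e, e), e, s(c)), s(c))), m(cons(c, e), e, s(c)), s(c)), s(c))), c)  →  cons(s(m(cons(cons(c, c), e), m(cons(cons(e, c), m(cons(c, e), e, s(c))), m(cons(c, e), e, s(c)), s(c)), s(c))), c)   [R7 at 1.1.2.1.2.2]
3. cons(s(m(cons(cons(c, c), e), m(cons(cons(e, c), m(cons(c, e), e, s(c))), m(cons(c, e), e, s(c)), s(c)), s(c))), c)  →  cons(s(m(cons(cons(c, c), e), m(cons(cons(e, c), e), m(cons(c, e), e, s(c)), s(c)), s(c))), c)   [R7 at 1.1.2.1.2]
4. cons(s(m(cons(cons(c, c), e), m(cons(cons(e, c), e), m(cons(c, e), e, s(c)), s(c)), s(c))), c)  →  cons(s(m(cons(cons(c, c), e), m(cons(cons(e, c), e), e, s(c)), s(c))), c)   [R7 at 1.1.2.2]
5. cons(s(m(cons(cons(c, c), e), m(cons(cons(e, c), e), e, s(c)), s(c))), c)  →  cons(s(m(cons(cons(c, c), e), e, s(c))), c)   [R7 at 1.1.2]
6. cons(s(m(cons(cons(c, c), e), e, s(c))), c)  →  cons(s(e), c)   [R7 at 1.1]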